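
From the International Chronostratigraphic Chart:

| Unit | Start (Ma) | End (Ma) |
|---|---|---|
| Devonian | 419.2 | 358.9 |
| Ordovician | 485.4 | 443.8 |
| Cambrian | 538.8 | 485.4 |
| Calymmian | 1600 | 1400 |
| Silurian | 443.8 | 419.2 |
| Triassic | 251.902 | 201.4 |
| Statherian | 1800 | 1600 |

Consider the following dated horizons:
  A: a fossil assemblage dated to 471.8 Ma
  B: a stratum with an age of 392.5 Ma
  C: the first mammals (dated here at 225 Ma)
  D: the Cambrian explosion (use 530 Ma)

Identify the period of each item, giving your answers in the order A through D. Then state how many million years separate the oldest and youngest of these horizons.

Match each age against the start–end ranges in the excerpt: A = 471.8 Ma → Ordovician (485.4–443.8); B = 392.5 Ma → Devonian (419.2–358.9); C = 225 Ma → Triassic (251.902–201.4); D = 530 Ma → Cambrian (538.8–485.4).
The largest age is 530 Ma and the smallest is 225 Ma; their difference is 305 Myr.

A — Ordovician; B — Devonian; C — Triassic; D — Cambrian; span 305 million years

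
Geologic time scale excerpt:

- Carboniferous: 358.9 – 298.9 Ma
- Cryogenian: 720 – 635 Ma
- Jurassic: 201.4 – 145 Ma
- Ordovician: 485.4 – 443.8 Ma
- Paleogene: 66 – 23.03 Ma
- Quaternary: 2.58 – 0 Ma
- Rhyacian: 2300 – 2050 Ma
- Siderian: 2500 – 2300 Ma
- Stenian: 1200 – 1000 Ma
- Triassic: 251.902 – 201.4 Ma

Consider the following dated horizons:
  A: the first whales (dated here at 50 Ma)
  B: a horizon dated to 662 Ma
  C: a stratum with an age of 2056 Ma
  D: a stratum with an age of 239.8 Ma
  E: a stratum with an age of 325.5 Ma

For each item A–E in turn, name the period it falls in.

A — Paleogene; B — Cryogenian; C — Rhyacian; D — Triassic; E — Carboniferous

A: 50 Ma lies in 66–23.03 Ma, so Paleogene.
B: 662 Ma lies in 720–635 Ma, so Cryogenian.
C: 2056 Ma lies in 2300–2050 Ma, so Rhyacian.
D: 239.8 Ma lies in 251.902–201.4 Ma, so Triassic.
E: 325.5 Ma lies in 358.9–298.9 Ma, so Carboniferous.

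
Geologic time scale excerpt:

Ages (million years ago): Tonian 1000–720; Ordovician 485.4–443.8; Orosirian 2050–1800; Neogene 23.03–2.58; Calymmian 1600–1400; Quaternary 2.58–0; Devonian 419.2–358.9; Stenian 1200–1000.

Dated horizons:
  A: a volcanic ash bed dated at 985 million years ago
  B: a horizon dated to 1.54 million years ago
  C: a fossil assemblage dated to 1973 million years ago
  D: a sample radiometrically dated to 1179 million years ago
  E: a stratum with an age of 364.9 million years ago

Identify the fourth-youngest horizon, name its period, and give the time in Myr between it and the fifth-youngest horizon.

D, in the Stenian; 794 million years to C

Smaller Ma means younger, so youngest first: B 1.54 < E 364.9 < A 985 < D 1179 < C 1973.
Counting 4 along gives D (1179 Ma); the excerpt puts that inside the Stenian, 1200–1000 Ma.
Next in line is C (1973 Ma), and 1973 − 1179 = 794 Myr.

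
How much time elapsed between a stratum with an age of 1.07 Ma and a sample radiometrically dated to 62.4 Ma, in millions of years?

61.33 million years

62.4 − 1.07 = 61.33 million years.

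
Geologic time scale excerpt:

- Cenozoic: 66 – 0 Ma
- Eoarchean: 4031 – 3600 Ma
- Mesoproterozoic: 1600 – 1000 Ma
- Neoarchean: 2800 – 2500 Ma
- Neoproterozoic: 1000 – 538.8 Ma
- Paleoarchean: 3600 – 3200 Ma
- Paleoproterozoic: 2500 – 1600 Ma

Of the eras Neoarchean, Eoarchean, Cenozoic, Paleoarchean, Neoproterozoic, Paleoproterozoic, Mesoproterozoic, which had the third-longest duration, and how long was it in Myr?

Neoproterozoic, 461.2 million years

Durations: Neoarchean 300; Eoarchean 431; Cenozoic 66; Paleoarchean 400; Neoproterozoic 461.2; Paleoproterozoic 900; Mesoproterozoic 600 Myr.
Sorted longest-first: Paleoproterozoic (900), Mesoproterozoic (600), Neoproterozoic (461.2), Eoarchean (431), Paleoarchean (400), Neoarchean (300), Cenozoic (66).
The third longest is Neoproterozoic at 461.2 Myr.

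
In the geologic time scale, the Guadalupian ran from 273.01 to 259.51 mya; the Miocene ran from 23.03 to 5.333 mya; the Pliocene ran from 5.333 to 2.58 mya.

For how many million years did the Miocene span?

17.697 million years

23.03 − 5.333 = 17.697 million years.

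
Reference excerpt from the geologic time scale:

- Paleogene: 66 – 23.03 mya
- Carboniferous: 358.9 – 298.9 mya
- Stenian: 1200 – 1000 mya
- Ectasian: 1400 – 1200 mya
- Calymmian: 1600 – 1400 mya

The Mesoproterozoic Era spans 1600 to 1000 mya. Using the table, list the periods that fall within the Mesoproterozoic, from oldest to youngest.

Calymmian, Ectasian, Stenian

Periods with both bounds inside 1600–1000 Ma: Calymmian (1600–1400), Ectasian (1400–1200), Stenian (1200–1000).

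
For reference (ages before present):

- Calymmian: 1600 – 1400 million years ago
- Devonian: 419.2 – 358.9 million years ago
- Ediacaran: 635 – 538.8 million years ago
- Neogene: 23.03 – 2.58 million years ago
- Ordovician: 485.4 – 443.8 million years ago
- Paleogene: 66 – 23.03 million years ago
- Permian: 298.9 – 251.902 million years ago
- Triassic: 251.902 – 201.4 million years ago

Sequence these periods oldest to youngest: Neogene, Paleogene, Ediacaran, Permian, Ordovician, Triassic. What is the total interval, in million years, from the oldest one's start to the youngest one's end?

From the excerpt: Neogene 23.03–2.58; Paleogene 66–23.03; Ediacaran 635–538.8; Permian 298.9–251.902; Ordovician 485.4–443.8; Triassic 251.902–201.4 (Ma).
Larger Ma is earlier, so the oldest is Ediacaran and the youngest is Neogene; oldest to youngest: Ediacaran, Ordovician, Permian, Triassic, Paleogene, Neogene.
Oldest start 635 minus youngest end 2.58 gives 632.42 Myr overall.

Ediacaran → Ordovician → Permian → Triassic → Paleogene → Neogene; total span 632.42 Myr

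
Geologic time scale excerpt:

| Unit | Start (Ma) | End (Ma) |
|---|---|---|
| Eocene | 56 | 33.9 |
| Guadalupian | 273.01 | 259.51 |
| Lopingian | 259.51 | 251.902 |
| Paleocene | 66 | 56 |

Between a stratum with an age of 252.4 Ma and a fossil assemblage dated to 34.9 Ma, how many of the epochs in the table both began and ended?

252.4 Ma sits inside the Lopingian (259.51–251.902) and 34.9 Ma inside the Eocene (56–33.9); neither of those is wholly between the two dates.
The listed epochs lying completely between them are Paleocene — 1 in all.

1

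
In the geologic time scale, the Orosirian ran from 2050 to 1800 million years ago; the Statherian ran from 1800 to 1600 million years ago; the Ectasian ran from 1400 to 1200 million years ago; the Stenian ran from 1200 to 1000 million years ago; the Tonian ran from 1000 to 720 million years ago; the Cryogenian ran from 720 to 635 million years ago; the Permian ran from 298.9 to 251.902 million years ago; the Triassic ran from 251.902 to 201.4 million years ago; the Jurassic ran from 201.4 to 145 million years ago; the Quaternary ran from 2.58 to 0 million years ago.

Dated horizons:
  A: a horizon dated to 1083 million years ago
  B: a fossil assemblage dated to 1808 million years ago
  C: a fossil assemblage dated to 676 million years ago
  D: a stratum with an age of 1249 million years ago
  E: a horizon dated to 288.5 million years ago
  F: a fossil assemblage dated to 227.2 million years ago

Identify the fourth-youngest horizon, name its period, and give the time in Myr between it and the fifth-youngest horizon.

Sorted youngest-first by Ma: F (227.2), E (288.5), C (676), A (1083), D (1249), B (1808).
The fourth youngest is A at 1083 Ma, which lies in 1200–1000 Ma: the Stenian.
The fifth youngest is D at 1249 Ma; separation = |1083 − 1249| = 166 Myr.

A, in the Stenian; 166 million years to D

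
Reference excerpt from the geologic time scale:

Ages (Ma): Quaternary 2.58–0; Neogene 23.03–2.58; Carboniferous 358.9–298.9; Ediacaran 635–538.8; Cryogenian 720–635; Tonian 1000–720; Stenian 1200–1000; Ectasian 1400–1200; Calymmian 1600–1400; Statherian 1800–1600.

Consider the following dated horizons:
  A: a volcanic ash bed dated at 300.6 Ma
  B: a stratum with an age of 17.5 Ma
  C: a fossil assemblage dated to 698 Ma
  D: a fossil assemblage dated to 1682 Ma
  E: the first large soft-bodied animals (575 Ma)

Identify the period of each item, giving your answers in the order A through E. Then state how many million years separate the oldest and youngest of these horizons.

A — Carboniferous; B — Neogene; C — Cryogenian; D — Statherian; E — Ediacaran; span 1664.5 million years

Match each age against the start–end ranges in the excerpt: A = 300.6 Ma → Carboniferous (358.9–298.9); B = 17.5 Ma → Neogene (23.03–2.58); C = 698 Ma → Cryogenian (720–635); D = 1682 Ma → Statherian (1800–1600); E = 575 Ma → Ediacaran (635–538.8).
The largest age is 1682 Ma and the smallest is 17.5 Ma; their difference is 1664.5 Myr.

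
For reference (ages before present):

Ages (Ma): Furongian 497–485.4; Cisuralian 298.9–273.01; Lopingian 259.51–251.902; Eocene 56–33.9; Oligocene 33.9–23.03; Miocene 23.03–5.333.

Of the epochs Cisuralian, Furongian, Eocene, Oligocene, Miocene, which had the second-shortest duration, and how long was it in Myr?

Durations: Cisuralian 25.89; Furongian 11.6; Eocene 22.1; Oligocene 10.87; Miocene 17.697 Myr.
Sorted shortest-first: Oligocene (10.87), Furongian (11.6), Miocene (17.697), Eocene (22.1), Cisuralian (25.89).
The second shortest is Furongian at 11.6 Myr.

Furongian, 11.6 million years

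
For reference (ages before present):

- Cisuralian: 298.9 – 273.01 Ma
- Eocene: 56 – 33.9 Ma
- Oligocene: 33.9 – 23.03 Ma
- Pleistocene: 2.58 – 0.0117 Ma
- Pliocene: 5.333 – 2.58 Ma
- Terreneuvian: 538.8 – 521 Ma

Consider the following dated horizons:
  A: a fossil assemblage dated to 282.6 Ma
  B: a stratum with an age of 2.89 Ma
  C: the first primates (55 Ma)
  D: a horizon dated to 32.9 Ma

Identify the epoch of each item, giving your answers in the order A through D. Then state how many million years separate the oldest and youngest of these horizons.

A — Cisuralian; B — Pliocene; C — Eocene; D — Oligocene; span 279.71 million years

Match each age against the start–end ranges in the excerpt: A = 282.6 Ma → Cisuralian (298.9–273.01); B = 2.89 Ma → Pliocene (5.333–2.58); C = 55 Ma → Eocene (56–33.9); D = 32.9 Ma → Oligocene (33.9–23.03).
The largest age is 282.6 Ma and the smallest is 2.89 Ma; their difference is 279.71 Myr.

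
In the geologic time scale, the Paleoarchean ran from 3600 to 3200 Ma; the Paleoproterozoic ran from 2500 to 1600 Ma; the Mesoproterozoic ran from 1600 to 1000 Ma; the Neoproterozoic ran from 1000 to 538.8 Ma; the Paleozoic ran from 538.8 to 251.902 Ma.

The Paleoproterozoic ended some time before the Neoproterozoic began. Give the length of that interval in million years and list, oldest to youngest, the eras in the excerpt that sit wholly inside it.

End of Paleoproterozoic = 1600 Ma; start of Neoproterozoic = 1000 Ma.
Gap = 1600 − 1000 = 600 Myr.
Eras wholly inside 1600–1000 Ma: Mesoproterozoic (1600–1000).

600 million years; Mesoproterozoic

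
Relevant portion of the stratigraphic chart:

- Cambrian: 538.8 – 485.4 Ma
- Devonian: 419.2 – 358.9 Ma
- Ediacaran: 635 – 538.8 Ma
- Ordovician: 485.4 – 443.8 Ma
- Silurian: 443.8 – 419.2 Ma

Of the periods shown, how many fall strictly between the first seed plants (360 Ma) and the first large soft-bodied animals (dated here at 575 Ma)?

3

The older date is 575 Ma and the younger is 360 Ma.
Periods with start < 575 and end > 360 Ma: Cambrian (538.8–485.4), Ordovician (485.4–443.8), Silurian (443.8–419.2).
That is 3 complete periods.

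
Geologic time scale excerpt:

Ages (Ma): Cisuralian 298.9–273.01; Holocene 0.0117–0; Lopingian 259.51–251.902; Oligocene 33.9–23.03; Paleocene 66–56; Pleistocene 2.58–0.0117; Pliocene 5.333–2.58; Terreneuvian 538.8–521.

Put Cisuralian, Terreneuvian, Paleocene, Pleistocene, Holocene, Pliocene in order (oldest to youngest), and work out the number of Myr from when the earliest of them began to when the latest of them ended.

Terreneuvian, Cisuralian, Paleocene, Pliocene, Pleistocene, Holocene; total span 538.8 Myr

From the excerpt: Cisuralian 298.9–273.01; Terreneuvian 538.8–521; Paleocene 66–56; Pleistocene 2.58–0.0117; Holocene 0.0117–0; Pliocene 5.333–2.58 (Ma).
Larger Ma is earlier, so the oldest is Terreneuvian and the youngest is Holocene; oldest to youngest: Terreneuvian, Cisuralian, Paleocene, Pliocene, Pleistocene, Holocene.
Oldest start 538.8 minus youngest end 0 gives 538.8 Myr overall.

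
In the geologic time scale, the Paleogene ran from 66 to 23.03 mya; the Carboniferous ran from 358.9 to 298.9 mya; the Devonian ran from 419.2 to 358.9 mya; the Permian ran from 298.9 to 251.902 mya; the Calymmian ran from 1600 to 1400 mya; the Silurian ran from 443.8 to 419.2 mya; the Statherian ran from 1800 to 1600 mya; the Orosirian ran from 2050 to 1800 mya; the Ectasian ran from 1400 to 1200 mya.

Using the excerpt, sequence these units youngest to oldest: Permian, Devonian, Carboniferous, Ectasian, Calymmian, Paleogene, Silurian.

Sorting by start age (ascending Ma, since larger Ma = older): Paleogene start 66, Permian start 298.9, Carboniferous start 358.9, Devonian start 419.2, Silurian start 443.8, Ectasian start 1400, Calymmian start 1600.

Paleogene, then Permian, then Carboniferous, then Devonian, then Silurian, then Ectasian, then Calymmian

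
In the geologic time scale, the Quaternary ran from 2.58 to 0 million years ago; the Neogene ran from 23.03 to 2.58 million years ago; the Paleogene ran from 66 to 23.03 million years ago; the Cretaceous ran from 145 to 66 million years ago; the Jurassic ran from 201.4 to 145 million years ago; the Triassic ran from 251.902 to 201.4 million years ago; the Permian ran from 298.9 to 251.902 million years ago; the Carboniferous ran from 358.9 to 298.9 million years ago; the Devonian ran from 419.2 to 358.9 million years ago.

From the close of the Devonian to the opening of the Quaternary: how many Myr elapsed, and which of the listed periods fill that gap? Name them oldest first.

The Devonian closes at 358.9 Ma and the Quaternary opens at 2.58 Ma, so the interval is 358.9 − 2.58 = 356.32 Myr.
A period fits inside if it starts at or after 358.9 Ma and ends at or before 2.58 Ma; oldest first that gives Carboniferous, Permian, Triassic, Jurassic, Cretaceous, Paleogene, Neogene.

356.32 million years; Carboniferous, Permian, Triassic, Jurassic, Cretaceous, Paleogene, Neogene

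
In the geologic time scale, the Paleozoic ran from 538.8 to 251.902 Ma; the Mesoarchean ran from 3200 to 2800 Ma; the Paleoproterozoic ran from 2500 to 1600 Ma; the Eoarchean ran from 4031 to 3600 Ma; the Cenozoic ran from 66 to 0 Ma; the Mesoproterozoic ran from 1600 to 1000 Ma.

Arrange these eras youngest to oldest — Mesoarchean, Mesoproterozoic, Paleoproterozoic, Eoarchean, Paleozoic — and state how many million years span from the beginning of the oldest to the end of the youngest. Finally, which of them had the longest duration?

Paleozoic, Mesoproterozoic, Paleoproterozoic, Mesoarchean, Eoarchean; total span 3779.098 Myr; longest is Paleoproterozoic

From the excerpt: Mesoarchean 3200–2800; Mesoproterozoic 1600–1000; Paleoproterozoic 2500–1600; Eoarchean 4031–3600; Paleozoic 538.8–251.902 (Ma).
Larger Ma is earlier, so the oldest is Eoarchean and the youngest is Paleozoic; youngest to oldest: Paleozoic, Mesoproterozoic, Paleoproterozoic, Mesoarchean, Eoarchean.
Oldest start 4031 minus youngest end 251.902 gives 3779.098 Myr overall.
Individual lengths (start − end): Eoarchean 431; Mesoproterozoic 600; Paleoproterozoic 900; Mesoarchean 400; Paleozoic 286.898. The largest is Paleoproterozoic at 900 Myr.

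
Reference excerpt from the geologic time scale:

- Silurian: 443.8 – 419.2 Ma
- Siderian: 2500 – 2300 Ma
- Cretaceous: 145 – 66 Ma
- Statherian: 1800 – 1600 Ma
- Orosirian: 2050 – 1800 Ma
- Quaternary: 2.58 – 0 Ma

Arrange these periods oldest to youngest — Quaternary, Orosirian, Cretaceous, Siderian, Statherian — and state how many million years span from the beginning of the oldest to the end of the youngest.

Start ages (Ma): Siderian 2500, Orosirian 2050, Statherian 1800, Cretaceous 145, Quaternary 2.58.
Ordered oldest to youngest: Siderian, Orosirian, Statherian, Cretaceous, Quaternary.
Span = 2500 − 0 = 2500 Myr.

Siderian → Orosirian → Statherian → Cretaceous → Quaternary; total span 2500 Myr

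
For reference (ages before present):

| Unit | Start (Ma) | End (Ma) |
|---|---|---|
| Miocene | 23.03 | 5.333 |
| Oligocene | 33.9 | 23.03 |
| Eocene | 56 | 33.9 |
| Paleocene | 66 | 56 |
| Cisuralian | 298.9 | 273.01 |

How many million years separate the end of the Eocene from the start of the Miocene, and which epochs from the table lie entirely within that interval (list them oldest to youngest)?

10.87 million years; Oligocene

The Eocene closes at 33.9 Ma and the Miocene opens at 23.03 Ma, so the interval is 33.9 − 23.03 = 10.87 Myr.
An epoch fits inside if it starts at or after 33.9 Ma and ends at or before 23.03 Ma; oldest first that gives Oligocene.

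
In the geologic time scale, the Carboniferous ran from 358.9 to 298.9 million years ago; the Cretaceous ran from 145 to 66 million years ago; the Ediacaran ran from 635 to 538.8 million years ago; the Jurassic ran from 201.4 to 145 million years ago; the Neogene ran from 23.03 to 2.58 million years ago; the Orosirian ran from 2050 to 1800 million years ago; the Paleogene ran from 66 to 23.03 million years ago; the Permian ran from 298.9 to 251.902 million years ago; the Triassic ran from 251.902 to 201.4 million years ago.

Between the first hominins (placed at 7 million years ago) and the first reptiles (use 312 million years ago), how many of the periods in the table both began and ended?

5

312 Ma sits inside the Carboniferous (358.9–298.9) and 7 Ma inside the Neogene (23.03–2.58); neither of those is wholly between the two dates.
The listed periods lying completely between them are Permian, Triassic, Jurassic, Cretaceous, Paleogene — 5 in all.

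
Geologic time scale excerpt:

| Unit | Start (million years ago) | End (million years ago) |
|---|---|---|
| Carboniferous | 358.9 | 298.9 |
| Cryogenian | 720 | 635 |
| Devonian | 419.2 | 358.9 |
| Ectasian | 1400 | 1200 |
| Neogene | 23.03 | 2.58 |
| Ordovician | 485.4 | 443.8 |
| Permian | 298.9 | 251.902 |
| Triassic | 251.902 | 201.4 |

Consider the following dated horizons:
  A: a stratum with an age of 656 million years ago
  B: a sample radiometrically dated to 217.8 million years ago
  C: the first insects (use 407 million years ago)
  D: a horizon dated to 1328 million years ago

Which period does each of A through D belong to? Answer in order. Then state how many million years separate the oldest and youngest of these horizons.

Match each age against the start–end ranges in the excerpt: A = 656 Ma → Cryogenian (720–635); B = 217.8 Ma → Triassic (251.902–201.4); C = 407 Ma → Devonian (419.2–358.9); D = 1328 Ma → Ectasian (1400–1200).
The largest age is 1328 Ma and the smallest is 217.8 Ma; their difference is 1110.2 Myr.

A — Cryogenian; B — Triassic; C — Devonian; D — Ectasian; span 1110.2 million years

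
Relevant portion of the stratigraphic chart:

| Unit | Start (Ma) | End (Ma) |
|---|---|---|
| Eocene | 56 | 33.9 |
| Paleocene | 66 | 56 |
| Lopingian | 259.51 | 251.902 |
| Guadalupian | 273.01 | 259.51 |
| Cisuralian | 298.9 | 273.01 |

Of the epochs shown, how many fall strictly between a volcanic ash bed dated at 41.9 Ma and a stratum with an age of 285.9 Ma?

The older date is 285.9 Ma and the younger is 41.9 Ma.
Epochs with start < 285.9 and end > 41.9 Ma: Guadalupian (273.01–259.51), Lopingian (259.51–251.902), Paleocene (66–56).
That is 3 complete epochs.

3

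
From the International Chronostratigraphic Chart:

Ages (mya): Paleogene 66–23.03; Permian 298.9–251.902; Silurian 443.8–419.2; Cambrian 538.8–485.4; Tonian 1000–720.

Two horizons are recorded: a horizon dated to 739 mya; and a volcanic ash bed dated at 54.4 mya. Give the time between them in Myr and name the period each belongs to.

684.6 million years apart; the first in the Tonian, the second in the Paleogene

Elapsed time: 739 − 54.4 = 684.6 Myr.
739 Ma lies within 1000–720 Ma: Tonian.
54.4 Ma lies within 66–23.03 Ma: Paleogene.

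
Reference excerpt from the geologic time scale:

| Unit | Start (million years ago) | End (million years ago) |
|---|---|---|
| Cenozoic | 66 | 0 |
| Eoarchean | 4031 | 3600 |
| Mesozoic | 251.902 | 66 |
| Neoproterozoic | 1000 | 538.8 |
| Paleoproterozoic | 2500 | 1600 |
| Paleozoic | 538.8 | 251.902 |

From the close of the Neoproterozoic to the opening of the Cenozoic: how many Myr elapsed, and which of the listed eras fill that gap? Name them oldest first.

472.8 million years; Paleozoic, Mesozoic

The Neoproterozoic closes at 538.8 Ma and the Cenozoic opens at 66 Ma, so the interval is 538.8 − 66 = 472.8 Myr.
An era fits inside if it starts at or after 538.8 Ma and ends at or before 66 Ma; oldest first that gives Paleozoic, Mesozoic.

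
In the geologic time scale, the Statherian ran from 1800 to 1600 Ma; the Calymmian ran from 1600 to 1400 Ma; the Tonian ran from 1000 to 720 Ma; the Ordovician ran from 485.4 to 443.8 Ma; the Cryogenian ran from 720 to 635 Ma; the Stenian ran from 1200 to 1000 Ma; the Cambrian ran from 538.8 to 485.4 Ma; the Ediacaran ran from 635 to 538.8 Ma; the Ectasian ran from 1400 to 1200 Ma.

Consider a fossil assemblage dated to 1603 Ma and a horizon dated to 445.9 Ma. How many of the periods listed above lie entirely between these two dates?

1603 Ma sits inside the Statherian (1800–1600) and 445.9 Ma inside the Ordovician (485.4–443.8); neither of those is wholly between the two dates.
The listed periods lying completely between them are Calymmian, Ectasian, Stenian, Tonian, Cryogenian, Ediacaran, Cambrian — 7 in all.

7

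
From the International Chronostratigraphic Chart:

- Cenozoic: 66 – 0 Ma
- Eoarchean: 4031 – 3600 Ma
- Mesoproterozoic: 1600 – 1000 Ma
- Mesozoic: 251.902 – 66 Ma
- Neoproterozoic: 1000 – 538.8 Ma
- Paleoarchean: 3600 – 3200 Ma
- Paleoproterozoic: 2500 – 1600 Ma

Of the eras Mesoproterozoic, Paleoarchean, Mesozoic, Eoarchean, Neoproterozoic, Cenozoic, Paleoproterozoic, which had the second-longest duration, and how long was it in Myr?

Start − end for each: Mesoproterozoic 1600 − 1000 = 600; Paleoarchean 3600 − 3200 = 400; Mesozoic 251.902 − 66 = 185.902; Eoarchean 4031 − 3600 = 431; Neoproterozoic 1000 − 538.8 = 461.2; Cenozoic 66 − 0 = 66; Paleoproterozoic 2500 − 1600 = 900.
Ranking these from longest: Paleoproterozoic > Mesoproterozoic > Neoproterozoic > Eoarchean > Paleoarchean > Mesozoic > Cenozoic.
Position 2 in that ranking is Mesoproterozoic, which lasted 600 Myr.

Mesoproterozoic, 600 million years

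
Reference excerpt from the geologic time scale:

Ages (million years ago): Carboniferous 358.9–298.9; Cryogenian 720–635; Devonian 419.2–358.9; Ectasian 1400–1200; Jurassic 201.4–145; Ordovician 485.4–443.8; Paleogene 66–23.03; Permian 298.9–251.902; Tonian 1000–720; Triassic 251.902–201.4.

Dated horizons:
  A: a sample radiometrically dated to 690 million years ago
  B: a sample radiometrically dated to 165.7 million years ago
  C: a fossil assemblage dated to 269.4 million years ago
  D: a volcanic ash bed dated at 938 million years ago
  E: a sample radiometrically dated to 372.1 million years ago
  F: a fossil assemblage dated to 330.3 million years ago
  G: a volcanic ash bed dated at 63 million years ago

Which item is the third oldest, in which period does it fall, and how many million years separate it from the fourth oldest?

E, in the Devonian; 41.8 million years to F

Larger Ma means older, so oldest first: D 938 > A 690 > E 372.1 > F 330.3 > C 269.4 > B 165.7 > G 63.
Counting 3 along gives E (372.1 Ma); the excerpt puts that inside the Devonian, 419.2–358.9 Ma.
Next in line is F (330.3 Ma), and 372.1 − 330.3 = 41.8 Myr.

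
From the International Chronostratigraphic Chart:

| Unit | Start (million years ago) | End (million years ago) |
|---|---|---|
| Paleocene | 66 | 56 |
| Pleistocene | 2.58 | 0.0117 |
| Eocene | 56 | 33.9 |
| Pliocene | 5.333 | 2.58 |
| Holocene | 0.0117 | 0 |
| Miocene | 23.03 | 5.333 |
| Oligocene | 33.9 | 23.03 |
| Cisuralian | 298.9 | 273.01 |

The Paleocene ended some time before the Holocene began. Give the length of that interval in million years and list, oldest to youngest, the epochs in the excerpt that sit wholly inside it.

55.9883 million years; Eocene, Oligocene, Miocene, Pliocene, Pleistocene

End of Paleocene = 56 Ma; start of Holocene = 0.0117 Ma.
Gap = 56 − 0.0117 = 55.9883 Myr.
Epochs wholly inside 56–0.0117 Ma: Eocene (56–33.9), Oligocene (33.9–23.03), Miocene (23.03–5.333), Pliocene (5.333–2.58), Pleistocene (2.58–0.0117).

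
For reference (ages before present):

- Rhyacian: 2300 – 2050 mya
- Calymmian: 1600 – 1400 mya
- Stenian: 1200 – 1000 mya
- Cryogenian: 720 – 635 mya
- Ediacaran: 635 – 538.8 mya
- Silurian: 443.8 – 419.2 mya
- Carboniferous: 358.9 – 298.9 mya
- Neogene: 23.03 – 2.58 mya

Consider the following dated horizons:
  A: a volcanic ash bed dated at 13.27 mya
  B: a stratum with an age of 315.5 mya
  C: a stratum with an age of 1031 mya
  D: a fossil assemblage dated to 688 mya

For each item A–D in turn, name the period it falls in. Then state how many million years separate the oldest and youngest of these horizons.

Match each age against the start–end ranges in the excerpt: A = 13.27 Ma → Neogene (23.03–2.58); B = 315.5 Ma → Carboniferous (358.9–298.9); C = 1031 Ma → Stenian (1200–1000); D = 688 Ma → Cryogenian (720–635).
The largest age is 1031 Ma and the smallest is 13.27 Ma; their difference is 1017.73 Myr.

A — Neogene; B — Carboniferous; C — Stenian; D — Cryogenian; span 1017.73 million years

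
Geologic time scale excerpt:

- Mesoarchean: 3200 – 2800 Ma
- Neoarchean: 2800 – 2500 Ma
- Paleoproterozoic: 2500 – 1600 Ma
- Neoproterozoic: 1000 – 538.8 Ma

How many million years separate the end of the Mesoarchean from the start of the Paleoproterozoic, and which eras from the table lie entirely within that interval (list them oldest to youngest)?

300 million years; Neoarchean

End of Mesoarchean = 2800 Ma; start of Paleoproterozoic = 2500 Ma.
Gap = 2800 − 2500 = 300 Myr.
Eras wholly inside 2800–2500 Ma: Neoarchean (2800–2500).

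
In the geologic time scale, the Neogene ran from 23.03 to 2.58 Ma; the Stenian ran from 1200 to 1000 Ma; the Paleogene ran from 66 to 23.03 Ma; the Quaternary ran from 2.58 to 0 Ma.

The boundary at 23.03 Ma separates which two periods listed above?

The Paleogene ends at 23.03 Ma and the Neogene begins at 23.03 Ma, so they share that boundary.

Paleogene and Neogene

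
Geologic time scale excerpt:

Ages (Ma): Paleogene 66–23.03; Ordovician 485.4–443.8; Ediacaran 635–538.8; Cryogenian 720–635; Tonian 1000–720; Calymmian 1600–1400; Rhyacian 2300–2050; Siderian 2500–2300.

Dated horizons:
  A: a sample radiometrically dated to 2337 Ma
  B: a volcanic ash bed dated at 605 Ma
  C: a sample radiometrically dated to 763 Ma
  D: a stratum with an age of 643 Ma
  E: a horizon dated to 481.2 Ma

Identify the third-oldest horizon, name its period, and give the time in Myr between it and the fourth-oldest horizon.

D, in the Cryogenian; 38 million years to B

Sorted oldest-first by Ma: A (2337), C (763), D (643), B (605), E (481.2).
The third oldest is D at 643 Ma, which lies in 720–635 Ma: the Cryogenian.
The fourth oldest is B at 605 Ma; separation = |643 − 605| = 38 Myr.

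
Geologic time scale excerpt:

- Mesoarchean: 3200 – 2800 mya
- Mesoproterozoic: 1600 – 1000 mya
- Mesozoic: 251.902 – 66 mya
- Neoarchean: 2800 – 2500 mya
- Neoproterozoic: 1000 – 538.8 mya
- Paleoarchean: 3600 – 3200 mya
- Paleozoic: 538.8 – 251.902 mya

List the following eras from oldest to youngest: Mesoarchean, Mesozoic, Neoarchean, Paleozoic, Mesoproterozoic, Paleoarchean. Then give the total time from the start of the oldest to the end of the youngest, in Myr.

Start ages (Ma): Paleoarchean 3600, Mesoarchean 3200, Neoarchean 2800, Mesoproterozoic 1600, Paleozoic 538.8, Mesozoic 251.902.
Ordered oldest to youngest: Paleoarchean, Mesoarchean, Neoarchean, Mesoproterozoic, Paleozoic, Mesozoic.
Span = 3600 − 66 = 3534 Myr.

Paleoarchean, Mesoarchean, Neoarchean, Mesoproterozoic, Paleozoic, Mesozoic; total span 3534 Myr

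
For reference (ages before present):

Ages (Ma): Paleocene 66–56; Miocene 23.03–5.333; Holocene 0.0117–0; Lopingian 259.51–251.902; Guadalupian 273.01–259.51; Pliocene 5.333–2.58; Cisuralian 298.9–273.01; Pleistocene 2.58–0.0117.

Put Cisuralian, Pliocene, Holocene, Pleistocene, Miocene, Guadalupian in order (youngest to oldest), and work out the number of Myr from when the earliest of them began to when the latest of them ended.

Holocene, Pleistocene, Pliocene, Miocene, Guadalupian, Cisuralian; total span 298.9 Myr

From the excerpt: Cisuralian 298.9–273.01; Pliocene 5.333–2.58; Holocene 0.0117–0; Pleistocene 2.58–0.0117; Miocene 23.03–5.333; Guadalupian 273.01–259.51 (Ma).
Larger Ma is earlier, so the oldest is Cisuralian and the youngest is Holocene; youngest to oldest: Holocene, Pleistocene, Pliocene, Miocene, Guadalupian, Cisuralian.
Oldest start 298.9 minus youngest end 0 gives 298.9 Myr overall.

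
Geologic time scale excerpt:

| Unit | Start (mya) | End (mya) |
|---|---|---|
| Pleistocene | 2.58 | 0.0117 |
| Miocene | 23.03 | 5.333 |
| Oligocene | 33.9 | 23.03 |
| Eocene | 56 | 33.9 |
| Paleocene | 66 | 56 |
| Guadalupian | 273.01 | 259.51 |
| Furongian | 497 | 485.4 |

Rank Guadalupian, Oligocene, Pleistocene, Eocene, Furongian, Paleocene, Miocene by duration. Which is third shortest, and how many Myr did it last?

Oligocene, 10.87 million years

Start − end for each: Guadalupian 273.01 − 259.51 = 13.5; Oligocene 33.9 − 23.03 = 10.87; Pleistocene 2.58 − 0.0117 = 2.5683; Eocene 56 − 33.9 = 22.1; Furongian 497 − 485.4 = 11.6; Paleocene 66 − 56 = 10; Miocene 23.03 − 5.333 = 17.697.
Ranking these from shortest: Pleistocene < Paleocene < Oligocene < Furongian < Guadalupian < Miocene < Eocene.
Position 3 in that ranking is Oligocene, which lasted 10.87 Myr.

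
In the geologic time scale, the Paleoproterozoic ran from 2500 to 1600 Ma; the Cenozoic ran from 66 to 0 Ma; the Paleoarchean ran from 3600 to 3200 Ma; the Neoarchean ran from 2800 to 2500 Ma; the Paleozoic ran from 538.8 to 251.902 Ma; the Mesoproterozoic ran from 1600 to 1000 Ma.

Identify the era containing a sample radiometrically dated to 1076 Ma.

1076 Ma lies between 1600 and 1000 Ma, so it falls in the Mesoproterozoic.

Mesoproterozoic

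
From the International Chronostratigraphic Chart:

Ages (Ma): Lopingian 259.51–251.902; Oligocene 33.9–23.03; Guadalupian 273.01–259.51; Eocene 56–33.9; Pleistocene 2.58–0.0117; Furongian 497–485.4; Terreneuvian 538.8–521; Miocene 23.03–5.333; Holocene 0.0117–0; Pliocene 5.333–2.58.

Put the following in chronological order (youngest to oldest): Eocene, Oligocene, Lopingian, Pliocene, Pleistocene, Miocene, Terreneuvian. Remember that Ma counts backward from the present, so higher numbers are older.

Read off each span (Ma): Eocene 56–33.9; Oligocene 33.9–23.03; Lopingian 259.51–251.902; Pliocene 5.333–2.58; Pleistocene 2.58–0.0117; Miocene 23.03–5.333; Terreneuvian 538.8–521.
Larger Ma is older, so oldest→youngest is Terreneuvian, Lopingian, Eocene, Oligocene, Miocene, Pliocene, Pleistocene; reverse it for youngest→oldest.

Pleistocene, Pliocene, Miocene, Oligocene, Eocene, Lopingian, Terreneuvian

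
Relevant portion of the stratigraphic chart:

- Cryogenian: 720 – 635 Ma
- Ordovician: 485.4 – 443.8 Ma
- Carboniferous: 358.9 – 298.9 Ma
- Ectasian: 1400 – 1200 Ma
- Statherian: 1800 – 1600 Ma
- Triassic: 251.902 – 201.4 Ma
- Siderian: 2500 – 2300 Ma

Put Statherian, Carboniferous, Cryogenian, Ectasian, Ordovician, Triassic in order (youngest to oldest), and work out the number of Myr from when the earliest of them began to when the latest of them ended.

Triassic → Carboniferous → Ordovician → Cryogenian → Ectasian → Statherian; total span 1598.6 Myr

From the excerpt: Statherian 1800–1600; Carboniferous 358.9–298.9; Cryogenian 720–635; Ectasian 1400–1200; Ordovician 485.4–443.8; Triassic 251.902–201.4 (Ma).
Larger Ma is earlier, so the oldest is Statherian and the youngest is Triassic; youngest to oldest: Triassic, Carboniferous, Ordovician, Cryogenian, Ectasian, Statherian.
Oldest start 1800 minus youngest end 201.4 gives 1598.6 Myr overall.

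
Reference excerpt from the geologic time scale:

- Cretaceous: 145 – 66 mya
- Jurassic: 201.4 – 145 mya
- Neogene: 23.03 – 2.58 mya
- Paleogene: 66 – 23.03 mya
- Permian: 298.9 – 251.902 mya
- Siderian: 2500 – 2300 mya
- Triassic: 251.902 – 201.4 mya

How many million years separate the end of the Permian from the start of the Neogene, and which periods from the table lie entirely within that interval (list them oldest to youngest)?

228.872 million years; Triassic, Jurassic, Cretaceous, Paleogene

The Permian closes at 251.902 Ma and the Neogene opens at 23.03 Ma, so the interval is 251.902 − 23.03 = 228.872 Myr.
A period fits inside if it starts at or after 251.902 Ma and ends at or before 23.03 Ma; oldest first that gives Triassic, Jurassic, Cretaceous, Paleogene.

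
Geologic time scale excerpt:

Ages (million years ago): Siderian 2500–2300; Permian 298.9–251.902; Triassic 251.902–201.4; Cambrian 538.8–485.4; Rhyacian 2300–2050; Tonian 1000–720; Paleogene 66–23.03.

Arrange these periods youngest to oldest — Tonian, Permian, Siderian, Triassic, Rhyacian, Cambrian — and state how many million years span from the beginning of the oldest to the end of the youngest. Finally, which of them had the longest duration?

From the excerpt: Tonian 1000–720; Permian 298.9–251.902; Siderian 2500–2300; Triassic 251.902–201.4; Rhyacian 2300–2050; Cambrian 538.8–485.4 (Ma).
Larger Ma is earlier, so the oldest is Siderian and the youngest is Triassic; youngest to oldest: Triassic, Permian, Cambrian, Tonian, Rhyacian, Siderian.
Oldest start 2500 minus youngest end 201.4 gives 2298.6 Myr overall.
Individual lengths (start − end): Cambrian 53.4; Permian 46.998; Tonian 280; Triassic 50.502; Rhyacian 250; Siderian 200. The largest is Tonian at 280 Myr.

Triassic → Permian → Cambrian → Tonian → Rhyacian → Siderian; total span 2298.6 Myr; longest is Tonian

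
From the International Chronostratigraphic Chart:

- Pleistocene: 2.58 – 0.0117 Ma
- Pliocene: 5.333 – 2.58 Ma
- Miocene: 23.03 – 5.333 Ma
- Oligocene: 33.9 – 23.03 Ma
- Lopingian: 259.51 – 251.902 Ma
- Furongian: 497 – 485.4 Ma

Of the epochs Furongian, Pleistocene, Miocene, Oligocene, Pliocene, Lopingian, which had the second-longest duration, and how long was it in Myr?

Furongian, 11.6 million years

Durations: Furongian 11.6; Pleistocene 2.5683; Miocene 17.697; Oligocene 10.87; Pliocene 2.753; Lopingian 7.608 Myr.
Sorted longest-first: Miocene (17.697), Furongian (11.6), Oligocene (10.87), Lopingian (7.608), Pliocene (2.753), Pleistocene (2.5683).
The second longest is Furongian at 11.6 Myr.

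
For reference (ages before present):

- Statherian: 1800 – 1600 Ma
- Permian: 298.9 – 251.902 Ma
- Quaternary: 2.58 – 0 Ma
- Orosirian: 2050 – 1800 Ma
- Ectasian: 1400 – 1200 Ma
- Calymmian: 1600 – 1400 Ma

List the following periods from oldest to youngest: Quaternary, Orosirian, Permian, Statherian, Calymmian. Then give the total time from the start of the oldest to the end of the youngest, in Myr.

From the excerpt: Quaternary 2.58–0; Orosirian 2050–1800; Permian 298.9–251.902; Statherian 1800–1600; Calymmian 1600–1400 (Ma).
Larger Ma is earlier, so the oldest is Orosirian and the youngest is Quaternary; oldest to youngest: Orosirian, Statherian, Calymmian, Permian, Quaternary.
Oldest start 2050 minus youngest end 0 gives 2050 Myr overall.

Orosirian, Statherian, Calymmian, Permian, Quaternary; total span 2050 Myr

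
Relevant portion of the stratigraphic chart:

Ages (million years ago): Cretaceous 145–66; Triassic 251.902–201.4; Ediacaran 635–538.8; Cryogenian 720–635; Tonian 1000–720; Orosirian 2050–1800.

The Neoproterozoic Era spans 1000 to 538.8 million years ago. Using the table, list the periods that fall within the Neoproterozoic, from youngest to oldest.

Periods with both bounds inside 1000–538.8 Ma: Ediacaran (635–538.8), Cryogenian (720–635), Tonian (1000–720).

Ediacaran, Cryogenian, Tonian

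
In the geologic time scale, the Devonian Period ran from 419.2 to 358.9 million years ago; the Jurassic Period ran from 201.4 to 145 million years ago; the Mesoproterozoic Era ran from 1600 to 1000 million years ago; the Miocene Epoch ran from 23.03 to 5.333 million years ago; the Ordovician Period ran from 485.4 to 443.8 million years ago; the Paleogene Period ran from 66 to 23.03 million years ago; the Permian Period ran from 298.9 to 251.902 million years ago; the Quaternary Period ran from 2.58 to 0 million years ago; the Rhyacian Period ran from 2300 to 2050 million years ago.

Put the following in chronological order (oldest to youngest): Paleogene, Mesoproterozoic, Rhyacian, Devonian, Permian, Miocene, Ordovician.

Rhyacian, Mesoproterozoic, Ordovician, Devonian, Permian, Paleogene, Miocene

Read off each span (Ma): Paleogene 66–23.03; Mesoproterozoic 1600–1000; Rhyacian 2300–2050; Devonian 419.2–358.9; Permian 298.9–251.902; Miocene 23.03–5.333; Ordovician 485.4–443.8.
Larger Ma is older, so oldest→youngest is Rhyacian, Mesoproterozoic, Ordovician, Devonian, Permian, Paleogene, Miocene.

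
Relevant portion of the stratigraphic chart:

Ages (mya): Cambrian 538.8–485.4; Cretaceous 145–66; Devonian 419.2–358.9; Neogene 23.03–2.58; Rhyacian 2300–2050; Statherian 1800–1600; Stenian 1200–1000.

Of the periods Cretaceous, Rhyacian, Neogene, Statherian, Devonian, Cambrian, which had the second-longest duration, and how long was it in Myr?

Durations: Cretaceous 79; Rhyacian 250; Neogene 20.45; Statherian 200; Devonian 60.3; Cambrian 53.4 Myr.
Sorted longest-first: Rhyacian (250), Statherian (200), Cretaceous (79), Devonian (60.3), Cambrian (53.4), Neogene (20.45).
The second longest is Statherian at 200 Myr.

Statherian, 200 million years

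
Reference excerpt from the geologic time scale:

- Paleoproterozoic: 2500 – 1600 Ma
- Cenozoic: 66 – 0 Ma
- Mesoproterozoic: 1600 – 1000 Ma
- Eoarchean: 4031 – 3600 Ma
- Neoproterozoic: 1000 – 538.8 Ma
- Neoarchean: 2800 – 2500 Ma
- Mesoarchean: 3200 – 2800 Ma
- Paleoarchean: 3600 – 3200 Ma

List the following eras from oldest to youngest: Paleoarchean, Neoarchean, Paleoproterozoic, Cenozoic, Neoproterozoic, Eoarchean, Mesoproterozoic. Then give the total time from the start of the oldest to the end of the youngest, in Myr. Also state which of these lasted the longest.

Start ages (Ma): Eoarchean 4031, Paleoarchean 3600, Neoarchean 2800, Paleoproterozoic 2500, Mesoproterozoic 1600, Neoproterozoic 1000, Cenozoic 66.
Ordered oldest to youngest: Eoarchean, Paleoarchean, Neoarchean, Paleoproterozoic, Mesoproterozoic, Neoproterozoic, Cenozoic.
Span = 4031 − 0 = 4031 Myr.
Durations: Mesoproterozoic 600, Neoarchean 300, Neoproterozoic 461.2, Paleoproterozoic 900, Eoarchean 431, Paleoarchean 400, Cenozoic 66 → longest is Paleoproterozoic (900 Myr).

Eoarchean, Paleoarchean, Neoarchean, Paleoproterozoic, Mesoproterozoic, Neoproterozoic, Cenozoic; total span 4031 Myr; longest is Paleoproterozoic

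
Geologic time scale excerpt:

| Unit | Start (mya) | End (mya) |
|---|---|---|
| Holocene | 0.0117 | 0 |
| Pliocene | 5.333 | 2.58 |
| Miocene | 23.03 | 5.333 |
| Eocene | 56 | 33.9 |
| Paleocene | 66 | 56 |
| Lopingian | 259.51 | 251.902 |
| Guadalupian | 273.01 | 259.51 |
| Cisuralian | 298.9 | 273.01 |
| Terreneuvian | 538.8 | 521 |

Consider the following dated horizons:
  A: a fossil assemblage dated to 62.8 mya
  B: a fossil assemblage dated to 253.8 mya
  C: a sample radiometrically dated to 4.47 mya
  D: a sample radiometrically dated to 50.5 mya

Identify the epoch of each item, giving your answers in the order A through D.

A: 62.8 Ma lies in 66–56 Ma, so Paleocene.
B: 253.8 Ma lies in 259.51–251.902 Ma, so Lopingian.
C: 4.47 Ma lies in 5.333–2.58 Ma, so Pliocene.
D: 50.5 Ma lies in 56–33.9 Ma, so Eocene.

A — Paleocene; B — Lopingian; C — Pliocene; D — Eocene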